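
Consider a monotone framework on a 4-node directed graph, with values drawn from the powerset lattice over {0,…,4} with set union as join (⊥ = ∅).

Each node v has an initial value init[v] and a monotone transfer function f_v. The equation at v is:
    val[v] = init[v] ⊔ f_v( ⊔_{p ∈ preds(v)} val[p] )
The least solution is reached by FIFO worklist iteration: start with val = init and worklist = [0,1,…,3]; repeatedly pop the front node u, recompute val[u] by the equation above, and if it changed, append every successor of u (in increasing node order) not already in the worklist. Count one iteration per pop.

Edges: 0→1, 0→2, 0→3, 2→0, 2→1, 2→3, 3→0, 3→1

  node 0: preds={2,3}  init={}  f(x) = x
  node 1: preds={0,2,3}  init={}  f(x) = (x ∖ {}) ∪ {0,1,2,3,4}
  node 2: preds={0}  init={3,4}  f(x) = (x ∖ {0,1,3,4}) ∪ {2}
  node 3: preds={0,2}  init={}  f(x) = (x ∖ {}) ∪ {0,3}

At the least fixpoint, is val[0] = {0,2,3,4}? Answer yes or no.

yes

Worklist (8 pops):
  #1 pop 0: in={3,4} → {3,4} (was {}); enqueue []
  #2 pop 1: in={3,4} → {0,1,2,3,4} (was {}); enqueue []
  #3 pop 2: in={3,4} → {2,3,4} (was {3,4}); enqueue [0,1]
  #4 pop 3: in={2,3,4} → {0,2,3,4} (was {}); enqueue []
  #5 pop 0: in={0,2,3,4} → {0,2,3,4} (was {3,4}); enqueue [2,3]
  #6 pop 1: in={0,2,3,4} → {0,1,2,3,4} (no change)
  #7 pop 2: in={0,2,3,4} → {2,3,4} (no change)
  #8 pop 3: in={0,2,3,4} → {0,2,3,4} (no change)

Fixpoint:
  val[0] = {0,2,3,4}
  val[1] = {0,1,2,3,4}
  val[2] = {2,3,4}
  val[3] = {0,2,3,4}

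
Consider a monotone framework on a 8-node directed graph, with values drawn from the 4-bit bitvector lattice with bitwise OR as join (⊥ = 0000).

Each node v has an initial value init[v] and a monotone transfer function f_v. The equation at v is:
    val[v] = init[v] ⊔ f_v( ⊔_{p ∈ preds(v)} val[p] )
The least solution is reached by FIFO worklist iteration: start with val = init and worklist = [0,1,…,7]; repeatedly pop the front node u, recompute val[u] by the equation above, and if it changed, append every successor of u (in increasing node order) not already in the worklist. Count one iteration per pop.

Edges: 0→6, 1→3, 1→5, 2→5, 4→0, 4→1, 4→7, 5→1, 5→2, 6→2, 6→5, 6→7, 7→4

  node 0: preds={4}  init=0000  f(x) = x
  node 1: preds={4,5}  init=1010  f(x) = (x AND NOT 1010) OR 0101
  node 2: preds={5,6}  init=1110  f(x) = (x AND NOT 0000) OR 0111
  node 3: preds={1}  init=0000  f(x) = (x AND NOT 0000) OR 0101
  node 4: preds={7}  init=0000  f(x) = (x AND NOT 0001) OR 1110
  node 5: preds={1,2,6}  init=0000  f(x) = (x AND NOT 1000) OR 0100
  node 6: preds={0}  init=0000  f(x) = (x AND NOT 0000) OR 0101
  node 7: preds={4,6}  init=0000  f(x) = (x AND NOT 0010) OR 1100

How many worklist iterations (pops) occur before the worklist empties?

Iteration log — 17 steps:
  step 1. node 0  ⊔preds=0000  new=0000  stable
  step 2. node 1  ⊔preds=0000  new=1111  old=1010  +wl: 
  step 3. node 2  ⊔preds=0000  new=1111  old=1110  +wl: 
  step 4. node 3  ⊔preds=1111  new=1111  old=0000  +wl: 
  step 5. node 4  ⊔preds=0000  new=1110  old=0000  +wl: 0,1
  step 6. node 5  ⊔preds=1111  new=0111  old=0000  +wl: 2
  step 7. node 6  ⊔preds=0000  new=0101  old=0000  +wl: 5
  step 8. node 7  ⊔preds=1111  new=1101  old=0000  +wl: 4
  step 9. node 0  ⊔preds=1110  new=1110  old=0000  +wl: 6
  step 10. node 1  ⊔preds=1111  new=1111  stable
  step 11. node 2  ⊔preds=0111  new=1111  stable
  step 12. node 5  ⊔preds=1111  new=0111  stable
  step 13. node 4  ⊔preds=1101  new=1110  stable
  step 14. node 6  ⊔preds=1110  new=1111  old=0101  +wl: 2,5,7
  step 15. node 2  ⊔preds=1111  new=1111  stable
  step 16. node 5  ⊔preds=1111  new=0111  stable
  step 17. node 7  ⊔preds=1111  new=1101  stable

Least fixpoint reached:
  node 0: 1110
  node 1: 1111
  node 2: 1111
  node 3: 1111
  node 4: 1110
  node 5: 0111
  node 6: 1111
  node 7: 1101

17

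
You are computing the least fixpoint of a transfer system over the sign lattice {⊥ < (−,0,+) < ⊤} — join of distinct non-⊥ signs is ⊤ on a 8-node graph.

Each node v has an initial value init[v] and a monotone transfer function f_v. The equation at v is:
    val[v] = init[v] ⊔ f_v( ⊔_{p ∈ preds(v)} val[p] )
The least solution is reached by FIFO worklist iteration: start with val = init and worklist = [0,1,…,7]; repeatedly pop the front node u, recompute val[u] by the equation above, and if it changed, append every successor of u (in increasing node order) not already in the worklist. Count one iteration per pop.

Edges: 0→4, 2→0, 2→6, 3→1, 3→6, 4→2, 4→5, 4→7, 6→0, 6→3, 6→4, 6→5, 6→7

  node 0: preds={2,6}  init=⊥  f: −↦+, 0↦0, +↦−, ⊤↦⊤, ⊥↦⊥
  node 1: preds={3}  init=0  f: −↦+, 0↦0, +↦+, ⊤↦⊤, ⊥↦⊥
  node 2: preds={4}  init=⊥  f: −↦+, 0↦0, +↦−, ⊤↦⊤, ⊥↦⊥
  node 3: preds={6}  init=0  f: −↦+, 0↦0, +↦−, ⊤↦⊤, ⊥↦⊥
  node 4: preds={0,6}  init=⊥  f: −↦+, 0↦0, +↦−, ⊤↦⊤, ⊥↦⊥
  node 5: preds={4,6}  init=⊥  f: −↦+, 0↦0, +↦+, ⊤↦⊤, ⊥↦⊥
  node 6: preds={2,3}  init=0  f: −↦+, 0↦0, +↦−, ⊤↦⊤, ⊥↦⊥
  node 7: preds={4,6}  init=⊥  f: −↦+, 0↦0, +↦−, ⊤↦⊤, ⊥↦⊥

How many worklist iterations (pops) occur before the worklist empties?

11

Trace (11 dequeues):
  [1] u=0 | in 0 | out 0 | prev ⊥ | push {}
  [2] u=1 | in 0 | out 0 | ==
  [3] u=2 | in ⊥ | out ⊥ | ==
  [4] u=3 | in 0 | out 0 | ==
  [5] u=4 | in 0 | out 0 | prev ⊥ | push {2}
  [6] u=5 | in 0 | out 0 | prev ⊥ | push {}
  [7] u=6 | in 0 | out 0 | ==
  [8] u=7 | in 0 | out 0 | prev ⊥ | push {}
  [9] u=2 | in 0 | out 0 | prev ⊥ | push {0,6}
  [10] u=0 | in 0 | out 0 | ==
  [11] u=6 | in 0 | out 0 | ==

Converged values:
  [0] 0
  [1] 0
  [2] 0
  [3] 0
  [4] 0
  [5] 0
  [6] 0
  [7] 0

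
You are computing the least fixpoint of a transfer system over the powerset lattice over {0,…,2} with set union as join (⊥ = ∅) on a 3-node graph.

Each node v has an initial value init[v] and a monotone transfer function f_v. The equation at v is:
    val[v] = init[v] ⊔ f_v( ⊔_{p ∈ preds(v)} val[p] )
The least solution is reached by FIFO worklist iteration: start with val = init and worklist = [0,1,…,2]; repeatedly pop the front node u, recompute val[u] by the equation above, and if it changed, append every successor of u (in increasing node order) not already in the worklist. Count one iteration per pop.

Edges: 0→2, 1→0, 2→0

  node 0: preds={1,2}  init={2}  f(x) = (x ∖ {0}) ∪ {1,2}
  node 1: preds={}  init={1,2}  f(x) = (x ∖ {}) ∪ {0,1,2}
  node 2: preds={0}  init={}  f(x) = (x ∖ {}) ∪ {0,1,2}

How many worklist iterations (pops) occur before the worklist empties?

4

Trace (4 dequeues):
  [1] u=0 | in {1,2} | out {1,2} | prev {2} | push {}
  [2] u=1 | in {} | out {0,1,2} | prev {1,2} | push {0}
  [3] u=2 | in {1,2} | out {0,1,2} | prev {} | push {}
  [4] u=0 | in {0,1,2} | out {1,2} | ==

Converged values:
  [0] {1,2}
  [1] {0,1,2}
  [2] {0,1,2}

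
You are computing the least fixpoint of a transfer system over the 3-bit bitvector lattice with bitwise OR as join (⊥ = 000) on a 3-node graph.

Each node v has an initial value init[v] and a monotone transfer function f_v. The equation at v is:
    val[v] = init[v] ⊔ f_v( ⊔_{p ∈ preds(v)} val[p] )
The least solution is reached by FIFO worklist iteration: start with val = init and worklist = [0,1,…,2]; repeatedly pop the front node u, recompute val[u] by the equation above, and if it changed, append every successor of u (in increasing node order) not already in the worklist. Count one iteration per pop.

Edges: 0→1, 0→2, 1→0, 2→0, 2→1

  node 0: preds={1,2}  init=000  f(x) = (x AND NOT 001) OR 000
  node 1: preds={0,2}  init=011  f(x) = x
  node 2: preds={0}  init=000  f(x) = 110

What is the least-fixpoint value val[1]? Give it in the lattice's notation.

Worklist (7 pops):
  #1 pop 0: in=011 → 010 (was 000); enqueue []
  #2 pop 1: in=010 → 011 (no change)
  #3 pop 2: in=010 → 110 (was 000); enqueue [0,1]
  #4 pop 0: in=111 → 110 (was 010); enqueue [2]
  #5 pop 1: in=110 → 111 (was 011); enqueue [0]
  #6 pop 2: in=110 → 110 (no change)
  #7 pop 0: in=111 → 110 (no change)

Fixpoint:
  val[0] = 110
  val[1] = 111
  val[2] = 110

111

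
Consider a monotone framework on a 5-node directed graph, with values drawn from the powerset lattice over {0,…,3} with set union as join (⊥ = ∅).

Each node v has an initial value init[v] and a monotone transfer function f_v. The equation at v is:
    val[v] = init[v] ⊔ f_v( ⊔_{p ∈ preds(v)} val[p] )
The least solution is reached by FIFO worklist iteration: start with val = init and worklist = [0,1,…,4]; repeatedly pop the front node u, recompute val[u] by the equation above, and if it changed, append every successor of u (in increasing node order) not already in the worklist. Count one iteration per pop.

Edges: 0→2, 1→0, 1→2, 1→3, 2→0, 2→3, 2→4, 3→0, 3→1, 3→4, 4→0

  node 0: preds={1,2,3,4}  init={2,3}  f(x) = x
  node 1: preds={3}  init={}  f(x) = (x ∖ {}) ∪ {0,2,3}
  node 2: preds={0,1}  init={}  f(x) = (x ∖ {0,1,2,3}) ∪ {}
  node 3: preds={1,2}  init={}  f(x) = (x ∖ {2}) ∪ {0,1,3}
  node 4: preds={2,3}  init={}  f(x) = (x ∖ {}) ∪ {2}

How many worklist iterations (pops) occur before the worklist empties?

Iteration log — 10 steps:
  step 1. node 0  ⊔preds={}  new={2,3}  stable
  step 2. node 1  ⊔preds={}  new={0,2,3}  old={}  +wl: 0
  step 3. node 2  ⊔preds={0,2,3}  new={}  stable
  step 4. node 3  ⊔preds={0,2,3}  new={0,1,3}  old={}  +wl: 1
  step 5. node 4  ⊔preds={0,1,3}  new={0,1,2,3}  old={}  +wl: 
  step 6. node 0  ⊔preds={0,1,2,3}  new={0,1,2,3}  old={2,3}  +wl: 2
  step 7. node 1  ⊔preds={0,1,3}  new={0,1,2,3}  old={0,2,3}  +wl: 0,3
  step 8. node 2  ⊔preds={0,1,2,3}  new={}  stable
  step 9. node 0  ⊔preds={0,1,2,3}  new={0,1,2,3}  stable
  step 10. node 3  ⊔preds={0,1,2,3}  new={0,1,3}  stable

Least fixpoint reached:
  node 0: {0,1,2,3}
  node 1: {0,1,2,3}
  node 2: {}
  node 3: {0,1,3}
  node 4: {0,1,2,3}

10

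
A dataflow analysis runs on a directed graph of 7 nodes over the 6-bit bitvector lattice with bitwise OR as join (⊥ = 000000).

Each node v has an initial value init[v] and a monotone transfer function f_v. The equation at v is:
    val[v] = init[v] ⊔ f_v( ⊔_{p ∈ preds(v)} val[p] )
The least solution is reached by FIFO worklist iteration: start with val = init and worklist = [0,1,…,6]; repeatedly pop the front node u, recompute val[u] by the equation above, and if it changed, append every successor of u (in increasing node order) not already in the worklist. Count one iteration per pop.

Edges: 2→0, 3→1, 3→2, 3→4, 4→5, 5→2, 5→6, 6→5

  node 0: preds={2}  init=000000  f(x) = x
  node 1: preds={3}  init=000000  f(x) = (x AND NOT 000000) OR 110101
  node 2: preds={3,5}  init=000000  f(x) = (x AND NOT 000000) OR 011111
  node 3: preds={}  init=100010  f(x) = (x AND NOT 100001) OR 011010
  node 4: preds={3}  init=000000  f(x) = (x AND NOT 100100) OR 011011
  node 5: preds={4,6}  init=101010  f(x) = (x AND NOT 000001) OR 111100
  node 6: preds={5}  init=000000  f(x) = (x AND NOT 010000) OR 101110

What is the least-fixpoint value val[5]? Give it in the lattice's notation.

Iteration log — 11 steps:
  step 1. node 0  ⊔preds=000000  new=000000  stable
  step 2. node 1  ⊔preds=100010  new=110111  old=000000  +wl: 
  step 3. node 2  ⊔preds=101010  new=111111  old=000000  +wl: 0
  step 4. node 3  ⊔preds=000000  new=111010  old=100010  +wl: 1,2
  step 5. node 4  ⊔preds=111010  new=011011  old=000000  +wl: 
  step 6. node 5  ⊔preds=011011  new=111110  old=101010  +wl: 
  step 7. node 6  ⊔preds=111110  new=101110  old=000000  +wl: 5
  step 8. node 0  ⊔preds=111111  new=111111  old=000000  +wl: 
  step 9. node 1  ⊔preds=111010  new=111111  old=110111  +wl: 
  step 10. node 2  ⊔preds=111110  new=111111  stable
  step 11. node 5  ⊔preds=111111  new=111110  stable

Least fixpoint reached:
  node 0: 111111
  node 1: 111111
  node 2: 111111
  node 3: 111010
  node 4: 011011
  node 5: 111110
  node 6: 101110

111110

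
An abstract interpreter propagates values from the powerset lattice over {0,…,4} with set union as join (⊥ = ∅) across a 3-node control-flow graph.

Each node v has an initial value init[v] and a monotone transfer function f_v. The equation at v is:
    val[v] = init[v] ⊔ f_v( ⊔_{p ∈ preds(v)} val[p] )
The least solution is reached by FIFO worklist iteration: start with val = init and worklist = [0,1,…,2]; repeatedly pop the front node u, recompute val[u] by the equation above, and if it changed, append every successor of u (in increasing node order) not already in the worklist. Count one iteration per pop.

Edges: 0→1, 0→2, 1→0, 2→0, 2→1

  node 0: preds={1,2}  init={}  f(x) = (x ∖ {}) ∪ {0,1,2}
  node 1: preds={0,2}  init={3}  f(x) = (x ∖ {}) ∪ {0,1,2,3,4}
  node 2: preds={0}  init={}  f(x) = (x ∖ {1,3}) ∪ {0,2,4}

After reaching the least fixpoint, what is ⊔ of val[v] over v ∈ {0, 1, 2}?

{0,1,2,3,4}

Trace (6 dequeues):
  [1] u=0 | in {3} | out {0,1,2,3} | prev {} | push {}
  [2] u=1 | in {0,1,2,3} | out {0,1,2,3,4} | prev {3} | push {0}
  [3] u=2 | in {0,1,2,3} | out {0,2,4} | prev {} | push {1}
  [4] u=0 | in {0,1,2,3,4} | out {0,1,2,3,4} | prev {0,1,2,3} | push {2}
  [5] u=1 | in {0,1,2,3,4} | out {0,1,2,3,4} | ==
  [6] u=2 | in {0,1,2,3,4} | out {0,2,4} | ==

Converged values:
  [0] {0,1,2,3,4}
  [1] {0,1,2,3,4}
  [2] {0,2,4}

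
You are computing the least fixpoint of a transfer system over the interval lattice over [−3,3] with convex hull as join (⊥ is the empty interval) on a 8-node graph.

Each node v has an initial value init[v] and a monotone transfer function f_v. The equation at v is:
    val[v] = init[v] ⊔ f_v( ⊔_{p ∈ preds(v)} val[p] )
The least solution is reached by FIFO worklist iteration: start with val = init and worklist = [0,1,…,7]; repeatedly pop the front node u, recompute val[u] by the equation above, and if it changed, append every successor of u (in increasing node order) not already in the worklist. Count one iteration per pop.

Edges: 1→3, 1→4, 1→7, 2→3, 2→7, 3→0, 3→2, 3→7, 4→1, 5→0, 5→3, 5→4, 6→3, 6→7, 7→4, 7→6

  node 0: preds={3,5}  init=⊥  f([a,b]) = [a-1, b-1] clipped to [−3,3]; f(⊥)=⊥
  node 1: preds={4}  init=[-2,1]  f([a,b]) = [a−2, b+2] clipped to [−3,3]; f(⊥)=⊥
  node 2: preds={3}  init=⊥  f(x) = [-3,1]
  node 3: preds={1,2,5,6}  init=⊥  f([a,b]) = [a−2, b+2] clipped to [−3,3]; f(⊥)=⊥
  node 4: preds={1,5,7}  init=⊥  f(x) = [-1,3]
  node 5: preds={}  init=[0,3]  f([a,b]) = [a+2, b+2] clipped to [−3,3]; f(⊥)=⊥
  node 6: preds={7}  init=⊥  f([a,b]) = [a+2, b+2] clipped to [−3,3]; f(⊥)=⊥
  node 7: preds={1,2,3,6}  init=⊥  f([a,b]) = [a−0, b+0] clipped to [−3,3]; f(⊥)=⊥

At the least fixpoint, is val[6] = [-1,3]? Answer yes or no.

Trace (15 dequeues):
  [1] u=0 | in [0,3] | out [-1,2] | prev ⊥ | push {}
  [2] u=1 | in ⊥ | out [-2,1] | ==
  [3] u=2 | in ⊥ | out [-3,1] | prev ⊥ | push {}
  [4] u=3 | in [-3,3] | out [-3,3] | prev ⊥ | push {0,2}
  [5] u=4 | in [-2,3] | out [-1,3] | prev ⊥ | push {1}
  [6] u=5 | in ⊥ | out [0,3] | ==
  [7] u=6 | in ⊥ | out ⊥ | ==
  [8] u=7 | in [-3,3] | out [-3,3] | prev ⊥ | push {4,6}
  [9] u=0 | in [-3,3] | out [-3,2] | prev [-1,2] | push {}
  [10] u=2 | in [-3,3] | out [-3,1] | ==
  [11] u=1 | in [-1,3] | out [-3,3] | prev [-2,1] | push {3,7}
  [12] u=4 | in [-3,3] | out [-1,3] | ==
  [13] u=6 | in [-3,3] | out [-1,3] | prev ⊥ | push {}
  [14] u=3 | in [-3,3] | out [-3,3] | ==
  [15] u=7 | in [-3,3] | out [-3,3] | ==

Converged values:
  [0] [-3,2]
  [1] [-3,3]
  [2] [-3,1]
  [3] [-3,3]
  [4] [-1,3]
  [5] [0,3]
  [6] [-1,3]
  [7] [-3,3]

yes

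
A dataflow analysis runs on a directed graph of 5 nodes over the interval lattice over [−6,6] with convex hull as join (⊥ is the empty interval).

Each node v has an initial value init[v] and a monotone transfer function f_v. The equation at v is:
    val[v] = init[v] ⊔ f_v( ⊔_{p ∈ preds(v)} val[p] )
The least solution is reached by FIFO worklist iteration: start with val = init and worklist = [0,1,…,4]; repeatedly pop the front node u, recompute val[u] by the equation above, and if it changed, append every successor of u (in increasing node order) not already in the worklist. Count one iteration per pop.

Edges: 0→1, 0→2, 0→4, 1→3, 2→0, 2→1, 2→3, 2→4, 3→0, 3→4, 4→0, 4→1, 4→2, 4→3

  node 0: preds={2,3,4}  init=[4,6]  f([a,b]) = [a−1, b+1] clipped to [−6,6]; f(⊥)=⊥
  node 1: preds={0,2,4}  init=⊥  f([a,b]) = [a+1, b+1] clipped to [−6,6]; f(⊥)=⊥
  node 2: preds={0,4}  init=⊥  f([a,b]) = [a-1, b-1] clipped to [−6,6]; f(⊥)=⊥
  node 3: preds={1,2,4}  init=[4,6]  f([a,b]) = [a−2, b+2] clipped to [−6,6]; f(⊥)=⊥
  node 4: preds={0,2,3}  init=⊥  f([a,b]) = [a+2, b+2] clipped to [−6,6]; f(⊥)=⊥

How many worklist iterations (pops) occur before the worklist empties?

20

Worklist (20 pops):
  #1 pop 0: in=[4,6] → [3,6] (was [4,6]); enqueue []
  #2 pop 1: in=[3,6] → [4,6] (was ⊥); enqueue []
  #3 pop 2: in=[3,6] → [2,5] (was ⊥); enqueue [0,1]
  #4 pop 3: in=[2,6] → [0,6] (was [4,6]); enqueue []
  #5 pop 4: in=[0,6] → [2,6] (was ⊥); enqueue [2,3]
  #6 pop 0: in=[0,6] → [-1,6] (was [3,6]); enqueue [4]
  #7 pop 1: in=[-1,6] → [0,6] (was [4,6]); enqueue []
  #8 pop 2: in=[-1,6] → [-2,5] (was [2,5]); enqueue [0,1]
  #9 pop 3: in=[-2,6] → [-4,6] (was [0,6]); enqueue []
  #10 pop 4: in=[-4,6] → [-2,6] (was [2,6]); enqueue [2,3]
  #11 pop 0: in=[-4,6] → [-5,6] (was [-1,6]); enqueue [4]
  #12 pop 1: in=[-5,6] → [-4,6] (was [0,6]); enqueue []
  #13 pop 2: in=[-5,6] → [-6,5] (was [-2,5]); enqueue [0,1]
  #14 pop 3: in=[-6,6] → [-6,6] (was [-4,6]); enqueue []
  #15 pop 4: in=[-6,6] → [-4,6] (was [-2,6]); enqueue [2,3]
  #16 pop 0: in=[-6,6] → [-6,6] (was [-5,6]); enqueue [4]
  #17 pop 1: in=[-6,6] → [-5,6] (was [-4,6]); enqueue []
  #18 pop 2: in=[-6,6] → [-6,5] (no change)
  #19 pop 3: in=[-6,6] → [-6,6] (no change)
  #20 pop 4: in=[-6,6] → [-4,6] (no change)

Fixpoint:
  val[0] = [-6,6]
  val[1] = [-5,6]
  val[2] = [-6,5]
  val[3] = [-6,6]
  val[4] = [-4,6]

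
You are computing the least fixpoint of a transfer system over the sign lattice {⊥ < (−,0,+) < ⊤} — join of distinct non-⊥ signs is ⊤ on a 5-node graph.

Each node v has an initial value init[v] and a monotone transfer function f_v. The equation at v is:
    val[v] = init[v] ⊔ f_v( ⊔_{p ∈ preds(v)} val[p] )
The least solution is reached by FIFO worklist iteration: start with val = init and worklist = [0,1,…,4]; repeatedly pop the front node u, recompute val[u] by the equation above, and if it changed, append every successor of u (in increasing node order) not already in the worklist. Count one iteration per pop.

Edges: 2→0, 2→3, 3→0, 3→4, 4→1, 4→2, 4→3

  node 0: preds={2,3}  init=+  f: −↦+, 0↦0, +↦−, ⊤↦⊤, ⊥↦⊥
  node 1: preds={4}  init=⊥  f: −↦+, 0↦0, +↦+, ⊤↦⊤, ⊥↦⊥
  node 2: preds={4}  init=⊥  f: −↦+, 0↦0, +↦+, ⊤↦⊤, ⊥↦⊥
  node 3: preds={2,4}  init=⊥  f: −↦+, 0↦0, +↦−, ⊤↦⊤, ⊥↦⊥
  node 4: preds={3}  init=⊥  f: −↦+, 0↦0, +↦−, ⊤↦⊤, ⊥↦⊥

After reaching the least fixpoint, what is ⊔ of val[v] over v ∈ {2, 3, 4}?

⊥

Trace (5 dequeues):
  [1] u=0 | in ⊥ | out + | ==
  [2] u=1 | in ⊥ | out ⊥ | ==
  [3] u=2 | in ⊥ | out ⊥ | ==
  [4] u=3 | in ⊥ | out ⊥ | ==
  [5] u=4 | in ⊥ | out ⊥ | ==

Converged values:
  [0] +
  [1] ⊥
  [2] ⊥
  [3] ⊥
  [4] ⊥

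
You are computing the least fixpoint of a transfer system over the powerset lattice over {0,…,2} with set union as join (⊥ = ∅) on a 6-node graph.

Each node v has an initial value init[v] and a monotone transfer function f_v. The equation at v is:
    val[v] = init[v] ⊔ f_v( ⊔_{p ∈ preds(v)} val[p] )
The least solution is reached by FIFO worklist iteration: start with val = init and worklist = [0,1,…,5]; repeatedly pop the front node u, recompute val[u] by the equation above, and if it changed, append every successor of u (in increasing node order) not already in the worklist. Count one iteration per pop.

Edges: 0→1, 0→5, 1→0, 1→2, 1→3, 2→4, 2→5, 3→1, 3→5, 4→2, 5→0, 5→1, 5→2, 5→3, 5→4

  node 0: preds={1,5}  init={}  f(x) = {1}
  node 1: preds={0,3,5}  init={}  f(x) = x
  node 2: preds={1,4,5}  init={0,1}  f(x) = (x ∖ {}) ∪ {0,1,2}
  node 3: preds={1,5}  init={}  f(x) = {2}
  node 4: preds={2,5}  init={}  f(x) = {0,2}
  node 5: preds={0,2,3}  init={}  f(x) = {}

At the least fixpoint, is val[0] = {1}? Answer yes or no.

yes

Worklist (11 pops):
  #1 pop 0: in={} → {1} (was {}); enqueue []
  #2 pop 1: in={1} → {1} (was {}); enqueue [0]
  #3 pop 2: in={1} → {0,1,2} (was {0,1}); enqueue []
  #4 pop 3: in={1} → {2} (was {}); enqueue [1]
  #5 pop 4: in={0,1,2} → {0,2} (was {}); enqueue [2]
  #6 pop 5: in={0,1,2} → {} (no change)
  #7 pop 0: in={1} → {1} (no change)
  #8 pop 1: in={1,2} → {1,2} (was {1}); enqueue [0,3]
  #9 pop 2: in={0,1,2} → {0,1,2} (no change)
  #10 pop 0: in={1,2} → {1} (no change)
  #11 pop 3: in={1,2} → {2} (no change)

Fixpoint:
  val[0] = {1}
  val[1] = {1,2}
  val[2] = {0,1,2}
  val[3] = {2}
  val[4] = {0,2}
  val[5] = {}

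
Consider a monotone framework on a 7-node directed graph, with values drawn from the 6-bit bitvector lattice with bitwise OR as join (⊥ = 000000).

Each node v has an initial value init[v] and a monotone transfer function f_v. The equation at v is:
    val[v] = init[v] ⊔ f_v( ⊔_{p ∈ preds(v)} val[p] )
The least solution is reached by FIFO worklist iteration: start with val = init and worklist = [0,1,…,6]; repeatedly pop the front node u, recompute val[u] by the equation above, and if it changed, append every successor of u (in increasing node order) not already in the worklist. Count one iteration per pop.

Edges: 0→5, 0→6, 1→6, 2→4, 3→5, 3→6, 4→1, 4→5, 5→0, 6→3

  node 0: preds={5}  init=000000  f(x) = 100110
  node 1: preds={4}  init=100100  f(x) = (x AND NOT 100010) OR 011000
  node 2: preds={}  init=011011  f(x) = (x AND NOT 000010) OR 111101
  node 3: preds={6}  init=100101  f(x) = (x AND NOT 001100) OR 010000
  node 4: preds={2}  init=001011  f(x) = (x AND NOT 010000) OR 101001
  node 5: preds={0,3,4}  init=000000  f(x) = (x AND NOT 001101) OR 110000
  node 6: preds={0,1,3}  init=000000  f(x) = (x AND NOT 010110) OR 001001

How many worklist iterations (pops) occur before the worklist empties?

Iteration log — 10 steps:
  step 1. node 0  ⊔preds=000000  new=100110  old=000000  +wl: 
  step 2. node 1  ⊔preds=001011  new=111101  old=100100  +wl: 
  step 3. node 2  ⊔preds=000000  new=111111  old=011011  +wl: 
  step 4. node 3  ⊔preds=000000  new=110101  old=100101  +wl: 
  step 5. node 4  ⊔preds=111111  new=101111  old=001011  +wl: 1
  step 6. node 5  ⊔preds=111111  new=110010  old=000000  +wl: 0
  step 7. node 6  ⊔preds=111111  new=101001  old=000000  +wl: 3
  step 8. node 1  ⊔preds=101111  new=111101  stable
  step 9. node 0  ⊔preds=110010  new=100110  stable
  step 10. node 3  ⊔preds=101001  new=110101  stable

Least fixpoint reached:
  node 0: 100110
  node 1: 111101
  node 2: 111111
  node 3: 110101
  node 4: 101111
  node 5: 110010
  node 6: 101001

10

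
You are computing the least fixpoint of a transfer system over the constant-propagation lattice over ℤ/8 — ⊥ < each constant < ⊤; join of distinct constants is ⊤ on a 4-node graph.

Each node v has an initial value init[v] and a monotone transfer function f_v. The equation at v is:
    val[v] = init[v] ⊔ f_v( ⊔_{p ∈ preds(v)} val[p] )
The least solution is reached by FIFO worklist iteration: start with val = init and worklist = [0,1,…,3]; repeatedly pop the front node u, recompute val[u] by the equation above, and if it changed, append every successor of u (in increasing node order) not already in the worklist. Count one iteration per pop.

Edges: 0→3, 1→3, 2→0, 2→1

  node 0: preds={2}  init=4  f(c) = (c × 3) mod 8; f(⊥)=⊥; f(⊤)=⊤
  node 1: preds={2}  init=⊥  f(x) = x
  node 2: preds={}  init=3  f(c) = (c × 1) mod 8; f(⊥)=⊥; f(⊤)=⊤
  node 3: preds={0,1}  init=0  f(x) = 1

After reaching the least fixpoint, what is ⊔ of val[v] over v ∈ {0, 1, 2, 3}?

Iteration log — 4 steps:
  step 1. node 0  ⊔preds=3  new=⊤  old=4  +wl: 
  step 2. node 1  ⊔preds=3  new=3  old=⊥  +wl: 
  step 3. node 2  ⊔preds=⊥  new=3  stable
  step 4. node 3  ⊔preds=⊤  new=⊤  old=0  +wl: 

Least fixpoint reached:
  node 0: ⊤
  node 1: 3
  node 2: 3
  node 3: ⊤

⊤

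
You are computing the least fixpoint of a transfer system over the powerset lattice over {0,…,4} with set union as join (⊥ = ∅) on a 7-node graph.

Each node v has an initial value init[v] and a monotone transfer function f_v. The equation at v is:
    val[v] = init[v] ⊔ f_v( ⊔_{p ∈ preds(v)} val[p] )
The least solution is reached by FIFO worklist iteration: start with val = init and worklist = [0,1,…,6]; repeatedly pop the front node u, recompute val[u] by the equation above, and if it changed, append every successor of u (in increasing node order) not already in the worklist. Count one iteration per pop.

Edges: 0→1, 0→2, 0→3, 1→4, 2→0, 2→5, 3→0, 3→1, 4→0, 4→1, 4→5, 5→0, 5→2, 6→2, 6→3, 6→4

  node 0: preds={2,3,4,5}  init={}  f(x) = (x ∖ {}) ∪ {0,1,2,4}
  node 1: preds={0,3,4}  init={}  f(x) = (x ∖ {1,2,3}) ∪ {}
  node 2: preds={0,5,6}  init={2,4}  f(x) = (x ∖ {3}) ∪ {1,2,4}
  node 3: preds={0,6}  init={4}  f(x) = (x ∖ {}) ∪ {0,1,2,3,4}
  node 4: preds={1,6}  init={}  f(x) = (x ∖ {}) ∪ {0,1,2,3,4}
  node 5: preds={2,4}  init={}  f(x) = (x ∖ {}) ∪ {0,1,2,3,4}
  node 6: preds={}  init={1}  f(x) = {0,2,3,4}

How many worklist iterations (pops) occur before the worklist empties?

12

Iteration log — 12 steps:
  step 1. node 0  ⊔preds={2,4}  new={0,1,2,4}  old={}  +wl: 
  step 2. node 1  ⊔preds={0,1,2,4}  new={0,4}  old={}  +wl: 
  step 3. node 2  ⊔preds={0,1,2,4}  new={0,1,2,4}  old={2,4}  +wl: 0
  step 4. node 3  ⊔preds={0,1,2,4}  new={0,1,2,3,4}  old={4}  +wl: 1
  step 5. node 4  ⊔preds={0,1,4}  new={0,1,2,3,4}  old={}  +wl: 
  step 6. node 5  ⊔preds={0,1,2,3,4}  new={0,1,2,3,4}  old={}  +wl: 2
  step 7. node 6  ⊔preds={}  new={0,1,2,3,4}  old={1}  +wl: 3,4
  step 8. node 0  ⊔preds={0,1,2,3,4}  new={0,1,2,3,4}  old={0,1,2,4}  +wl: 
  step 9. node 1  ⊔preds={0,1,2,3,4}  new={0,4}  stable
  step 10. node 2  ⊔preds={0,1,2,3,4}  new={0,1,2,4}  stable
  step 11. node 3  ⊔preds={0,1,2,3,4}  new={0,1,2,3,4}  stable
  step 12. node 4  ⊔preds={0,1,2,3,4}  new={0,1,2,3,4}  stable

Least fixpoint reached:
  node 0: {0,1,2,3,4}
  node 1: {0,4}
  node 2: {0,1,2,4}
  node 3: {0,1,2,3,4}
  node 4: {0,1,2,3,4}
  node 5: {0,1,2,3,4}
  node 6: {0,1,2,3,4}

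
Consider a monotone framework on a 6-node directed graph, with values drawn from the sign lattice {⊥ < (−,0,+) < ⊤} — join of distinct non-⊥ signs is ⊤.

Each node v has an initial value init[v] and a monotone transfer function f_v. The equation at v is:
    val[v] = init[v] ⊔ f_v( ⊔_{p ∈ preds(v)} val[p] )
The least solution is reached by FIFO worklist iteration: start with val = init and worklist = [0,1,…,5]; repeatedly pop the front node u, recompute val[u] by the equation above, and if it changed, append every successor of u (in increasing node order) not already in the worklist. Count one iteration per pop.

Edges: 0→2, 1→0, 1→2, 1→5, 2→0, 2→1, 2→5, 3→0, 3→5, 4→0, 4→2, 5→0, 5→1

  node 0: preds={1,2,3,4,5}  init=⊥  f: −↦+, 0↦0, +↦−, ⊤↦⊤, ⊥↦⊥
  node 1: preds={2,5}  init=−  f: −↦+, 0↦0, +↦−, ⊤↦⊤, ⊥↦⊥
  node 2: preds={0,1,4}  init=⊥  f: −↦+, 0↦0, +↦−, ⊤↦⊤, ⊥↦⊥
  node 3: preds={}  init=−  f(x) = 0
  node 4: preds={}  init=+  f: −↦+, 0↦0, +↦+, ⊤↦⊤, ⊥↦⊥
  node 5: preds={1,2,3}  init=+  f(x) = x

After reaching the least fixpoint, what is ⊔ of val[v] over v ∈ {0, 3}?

⊤

Worklist (11 pops):
  #1 pop 0: in=⊤ → ⊤ (was ⊥); enqueue []
  #2 pop 1: in=+ → − (no change)
  #3 pop 2: in=⊤ → ⊤ (was ⊥); enqueue [0,1]
  #4 pop 3: in=⊥ → ⊤ (was −); enqueue []
  #5 pop 4: in=⊥ → + (no change)
  #6 pop 5: in=⊤ → ⊤ (was +); enqueue []
  #7 pop 0: in=⊤ → ⊤ (no change)
  #8 pop 1: in=⊤ → ⊤ (was −); enqueue [0,2,5]
  #9 pop 0: in=⊤ → ⊤ (no change)
  #10 pop 2: in=⊤ → ⊤ (no change)
  #11 pop 5: in=⊤ → ⊤ (no change)

Fixpoint:
  val[0] = ⊤
  val[1] = ⊤
  val[2] = ⊤
  val[3] = ⊤
  val[4] = +
  val[5] = ⊤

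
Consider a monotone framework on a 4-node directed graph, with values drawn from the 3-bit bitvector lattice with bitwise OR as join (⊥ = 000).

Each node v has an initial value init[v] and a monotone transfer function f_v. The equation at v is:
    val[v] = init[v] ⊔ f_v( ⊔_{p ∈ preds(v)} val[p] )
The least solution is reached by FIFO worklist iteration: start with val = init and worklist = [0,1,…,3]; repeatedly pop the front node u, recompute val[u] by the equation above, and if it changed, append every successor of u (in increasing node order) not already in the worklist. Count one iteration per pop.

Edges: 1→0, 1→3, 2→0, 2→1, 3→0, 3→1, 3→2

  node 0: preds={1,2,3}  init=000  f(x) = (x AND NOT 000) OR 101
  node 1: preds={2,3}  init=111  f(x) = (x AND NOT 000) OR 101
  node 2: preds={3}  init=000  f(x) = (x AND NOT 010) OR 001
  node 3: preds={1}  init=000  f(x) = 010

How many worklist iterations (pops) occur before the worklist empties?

Worklist (7 pops):
  #1 pop 0: in=111 → 111 (was 000); enqueue []
  #2 pop 1: in=000 → 111 (no change)
  #3 pop 2: in=000 → 001 (was 000); enqueue [0,1]
  #4 pop 3: in=111 → 010 (was 000); enqueue [2]
  #5 pop 0: in=111 → 111 (no change)
  #6 pop 1: in=011 → 111 (no change)
  #7 pop 2: in=010 → 001 (no change)

Fixpoint:
  val[0] = 111
  val[1] = 111
  val[2] = 001
  val[3] = 010

7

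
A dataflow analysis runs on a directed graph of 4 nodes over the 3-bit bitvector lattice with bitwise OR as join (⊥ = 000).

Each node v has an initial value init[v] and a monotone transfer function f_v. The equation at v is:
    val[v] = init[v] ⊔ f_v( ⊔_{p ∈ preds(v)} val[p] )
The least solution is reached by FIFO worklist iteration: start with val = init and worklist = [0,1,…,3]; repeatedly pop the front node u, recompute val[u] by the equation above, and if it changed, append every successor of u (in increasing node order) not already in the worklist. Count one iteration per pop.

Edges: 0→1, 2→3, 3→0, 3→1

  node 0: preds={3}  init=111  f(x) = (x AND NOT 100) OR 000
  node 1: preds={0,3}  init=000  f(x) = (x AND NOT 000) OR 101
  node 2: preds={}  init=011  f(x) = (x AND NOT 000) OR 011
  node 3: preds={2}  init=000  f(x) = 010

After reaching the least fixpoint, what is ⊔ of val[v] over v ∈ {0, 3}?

Trace (6 dequeues):
  [1] u=0 | in 000 | out 111 | ==
  [2] u=1 | in 111 | out 111 | prev 000 | push {}
  [3] u=2 | in 000 | out 011 | ==
  [4] u=3 | in 011 | out 010 | prev 000 | push {0,1}
  [5] u=0 | in 010 | out 111 | ==
  [6] u=1 | in 111 | out 111 | ==

Converged values:
  [0] 111
  [1] 111
  [2] 011
  [3] 010

111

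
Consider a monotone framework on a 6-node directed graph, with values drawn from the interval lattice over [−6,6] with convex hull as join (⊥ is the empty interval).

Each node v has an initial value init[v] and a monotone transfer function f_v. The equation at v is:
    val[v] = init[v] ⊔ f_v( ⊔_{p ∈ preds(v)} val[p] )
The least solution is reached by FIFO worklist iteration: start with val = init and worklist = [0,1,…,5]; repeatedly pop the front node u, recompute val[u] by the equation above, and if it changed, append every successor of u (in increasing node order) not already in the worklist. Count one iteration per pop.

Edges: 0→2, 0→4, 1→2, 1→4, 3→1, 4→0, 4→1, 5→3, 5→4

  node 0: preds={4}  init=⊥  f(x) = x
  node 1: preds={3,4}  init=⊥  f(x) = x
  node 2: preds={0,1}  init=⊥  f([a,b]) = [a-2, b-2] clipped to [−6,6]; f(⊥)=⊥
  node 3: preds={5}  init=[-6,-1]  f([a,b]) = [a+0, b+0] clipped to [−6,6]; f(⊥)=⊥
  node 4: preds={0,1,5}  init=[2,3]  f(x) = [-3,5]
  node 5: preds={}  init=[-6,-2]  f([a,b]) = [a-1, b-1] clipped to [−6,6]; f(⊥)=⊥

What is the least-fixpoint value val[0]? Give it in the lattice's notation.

[-3,5]

Worklist (10 pops):
  #1 pop 0: in=[2,3] → [2,3] (was ⊥); enqueue []
  #2 pop 1: in=[-6,3] → [-6,3] (was ⊥); enqueue []
  #3 pop 2: in=[-6,3] → [-6,1] (was ⊥); enqueue []
  #4 pop 3: in=[-6,-2] → [-6,-1] (no change)
  #5 pop 4: in=[-6,3] → [-3,5] (was [2,3]); enqueue [0,1]
  #6 pop 5: in=⊥ → [-6,-2] (no change)
  #7 pop 0: in=[-3,5] → [-3,5] (was [2,3]); enqueue [2,4]
  #8 pop 1: in=[-6,5] → [-6,5] (was [-6,3]); enqueue []
  #9 pop 2: in=[-6,5] → [-6,3] (was [-6,1]); enqueue []
  #10 pop 4: in=[-6,5] → [-3,5] (no change)

Fixpoint:
  val[0] = [-3,5]
  val[1] = [-6,5]
  val[2] = [-6,3]
  val[3] = [-6,-1]
  val[4] = [-3,5]
  val[5] = [-6,-2]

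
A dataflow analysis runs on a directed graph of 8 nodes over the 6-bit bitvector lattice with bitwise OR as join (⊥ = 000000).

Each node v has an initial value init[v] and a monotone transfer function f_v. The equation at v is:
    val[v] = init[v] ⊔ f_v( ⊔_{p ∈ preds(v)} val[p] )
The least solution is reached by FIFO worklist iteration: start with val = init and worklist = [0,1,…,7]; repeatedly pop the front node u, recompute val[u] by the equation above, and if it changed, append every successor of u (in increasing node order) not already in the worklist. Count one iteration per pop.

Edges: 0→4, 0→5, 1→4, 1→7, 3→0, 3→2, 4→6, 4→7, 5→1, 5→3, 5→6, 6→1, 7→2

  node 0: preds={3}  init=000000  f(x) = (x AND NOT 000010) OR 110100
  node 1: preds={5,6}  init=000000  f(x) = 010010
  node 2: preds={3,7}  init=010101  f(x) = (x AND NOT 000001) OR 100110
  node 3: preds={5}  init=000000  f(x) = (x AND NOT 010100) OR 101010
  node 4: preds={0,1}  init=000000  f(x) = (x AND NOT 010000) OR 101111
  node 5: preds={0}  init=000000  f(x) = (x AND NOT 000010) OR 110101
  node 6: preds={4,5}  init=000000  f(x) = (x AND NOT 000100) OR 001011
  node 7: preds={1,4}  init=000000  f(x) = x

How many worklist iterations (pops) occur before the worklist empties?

Worklist (21 pops):
  #1 pop 0: in=000000 → 110100 (was 000000); enqueue []
  #2 pop 1: in=000000 → 010010 (was 000000); enqueue []
  #3 pop 2: in=000000 → 110111 (was 010101); enqueue []
  #4 pop 3: in=000000 → 101010 (was 000000); enqueue [0,2]
  #5 pop 4: in=110110 → 101111 (was 000000); enqueue []
  #6 pop 5: in=110100 → 110101 (was 000000); enqueue [1,3]
  #7 pop 6: in=111111 → 111011 (was 000000); enqueue []
  #8 pop 7: in=111111 → 111111 (was 000000); enqueue []
  #9 pop 0: in=101010 → 111100 (was 110100); enqueue [4,5]
  #10 pop 2: in=111111 → 111111 (was 110111); enqueue []
  #11 pop 1: in=111111 → 010010 (no change)
  #12 pop 3: in=110101 → 101011 (was 101010); enqueue [0,2]
  #13 pop 4: in=111110 → 101111 (no change)
  #14 pop 5: in=111100 → 111101 (was 110101); enqueue [1,3,6]
  #15 pop 0: in=101011 → 111101 (was 111100); enqueue [4,5]
  #16 pop 2: in=111111 → 111111 (no change)
  #17 pop 1: in=111111 → 010010 (no change)
  #18 pop 3: in=111101 → 101011 (no change)
  #19 pop 6: in=111111 → 111011 (no change)
  #20 pop 4: in=111111 → 101111 (no change)
  #21 pop 5: in=111101 → 111101 (no change)

Fixpoint:
  val[0] = 111101
  val[1] = 010010
  val[2] = 111111
  val[3] = 101011
  val[4] = 101111
  val[5] = 111101
  val[6] = 111011
  val[7] = 111111

21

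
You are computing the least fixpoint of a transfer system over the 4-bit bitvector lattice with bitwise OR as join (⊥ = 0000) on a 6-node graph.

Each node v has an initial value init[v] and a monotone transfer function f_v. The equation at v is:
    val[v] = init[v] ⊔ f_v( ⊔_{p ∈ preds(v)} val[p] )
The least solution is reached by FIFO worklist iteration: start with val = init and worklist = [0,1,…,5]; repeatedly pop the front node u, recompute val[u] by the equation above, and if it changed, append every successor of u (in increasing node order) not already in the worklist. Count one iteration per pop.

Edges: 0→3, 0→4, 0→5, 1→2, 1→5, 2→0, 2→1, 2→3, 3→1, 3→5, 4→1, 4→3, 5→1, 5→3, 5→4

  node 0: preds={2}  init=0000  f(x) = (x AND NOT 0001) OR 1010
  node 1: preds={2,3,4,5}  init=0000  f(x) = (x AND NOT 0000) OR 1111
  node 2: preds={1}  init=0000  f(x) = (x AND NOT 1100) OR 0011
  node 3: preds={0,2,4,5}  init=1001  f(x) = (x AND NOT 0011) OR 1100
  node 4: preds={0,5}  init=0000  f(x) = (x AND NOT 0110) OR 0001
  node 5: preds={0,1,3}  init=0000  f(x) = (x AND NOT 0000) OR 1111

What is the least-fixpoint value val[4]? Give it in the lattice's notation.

Worklist (10 pops):
  #1 pop 0: in=0000 → 1010 (was 0000); enqueue []
  #2 pop 1: in=1001 → 1111 (was 0000); enqueue []
  #3 pop 2: in=1111 → 0011 (was 0000); enqueue [0,1]
  #4 pop 3: in=1011 → 1101 (was 1001); enqueue []
  #5 pop 4: in=1010 → 1001 (was 0000); enqueue [3]
  #6 pop 5: in=1111 → 1111 (was 0000); enqueue [4]
  #7 pop 0: in=0011 → 1010 (no change)
  #8 pop 1: in=1111 → 1111 (no change)
  #9 pop 3: in=1111 → 1101 (no change)
  #10 pop 4: in=1111 → 1001 (no change)

Fixpoint:
  val[0] = 1010
  val[1] = 1111
  val[2] = 0011
  val[3] = 1101
  val[4] = 1001
  val[5] = 1111

1001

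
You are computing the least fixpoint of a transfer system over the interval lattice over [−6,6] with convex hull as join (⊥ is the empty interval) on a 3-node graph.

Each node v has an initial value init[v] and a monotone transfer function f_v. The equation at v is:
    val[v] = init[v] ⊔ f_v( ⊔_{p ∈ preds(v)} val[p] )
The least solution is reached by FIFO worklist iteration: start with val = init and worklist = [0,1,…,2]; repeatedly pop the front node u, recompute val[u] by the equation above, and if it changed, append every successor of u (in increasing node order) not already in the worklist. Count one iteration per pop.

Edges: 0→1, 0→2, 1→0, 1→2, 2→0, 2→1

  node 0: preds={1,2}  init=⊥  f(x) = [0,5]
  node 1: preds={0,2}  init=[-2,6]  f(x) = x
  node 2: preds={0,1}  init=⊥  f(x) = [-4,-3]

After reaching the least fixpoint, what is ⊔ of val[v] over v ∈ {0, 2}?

Worklist (7 pops):
  #1 pop 0: in=[-2,6] → [0,5] (was ⊥); enqueue []
  #2 pop 1: in=[0,5] → [-2,6] (no change)
  #3 pop 2: in=[-2,6] → [-4,-3] (was ⊥); enqueue [0,1]
  #4 pop 0: in=[-4,6] → [0,5] (no change)
  #5 pop 1: in=[-4,5] → [-4,6] (was [-2,6]); enqueue [0,2]
  #6 pop 0: in=[-4,6] → [0,5] (no change)
  #7 pop 2: in=[-4,6] → [-4,-3] (no change)

Fixpoint:
  val[0] = [0,5]
  val[1] = [-4,6]
  val[2] = [-4,-3]

[-4,5]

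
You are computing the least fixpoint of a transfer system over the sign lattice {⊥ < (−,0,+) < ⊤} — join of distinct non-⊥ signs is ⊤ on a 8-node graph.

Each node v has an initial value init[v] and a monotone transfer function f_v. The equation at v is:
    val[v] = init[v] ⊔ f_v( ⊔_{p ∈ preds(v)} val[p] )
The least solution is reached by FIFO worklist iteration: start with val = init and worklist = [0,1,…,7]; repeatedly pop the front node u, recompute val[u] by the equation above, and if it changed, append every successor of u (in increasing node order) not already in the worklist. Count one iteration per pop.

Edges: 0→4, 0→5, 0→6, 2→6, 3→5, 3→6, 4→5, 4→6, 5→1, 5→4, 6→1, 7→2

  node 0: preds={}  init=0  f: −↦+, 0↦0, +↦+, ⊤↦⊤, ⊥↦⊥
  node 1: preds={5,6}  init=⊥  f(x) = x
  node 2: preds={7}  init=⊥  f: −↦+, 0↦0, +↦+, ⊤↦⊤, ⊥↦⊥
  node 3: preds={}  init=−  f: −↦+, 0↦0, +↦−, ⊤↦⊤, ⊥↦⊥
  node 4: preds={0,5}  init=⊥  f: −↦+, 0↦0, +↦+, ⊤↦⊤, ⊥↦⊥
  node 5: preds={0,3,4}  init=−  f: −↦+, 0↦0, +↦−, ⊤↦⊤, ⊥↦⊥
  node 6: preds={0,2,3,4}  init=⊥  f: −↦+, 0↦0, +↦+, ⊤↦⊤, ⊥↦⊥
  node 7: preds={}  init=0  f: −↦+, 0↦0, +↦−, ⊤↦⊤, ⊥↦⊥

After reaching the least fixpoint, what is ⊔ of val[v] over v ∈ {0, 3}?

⊤

Trace (10 dequeues):
  [1] u=0 | in ⊥ | out 0 | ==
  [2] u=1 | in − | out − | prev ⊥ | push {}
  [3] u=2 | in 0 | out 0 | prev ⊥ | push {}
  [4] u=3 | in ⊥ | out − | ==
  [5] u=4 | in ⊤ | out ⊤ | prev ⊥ | push {}
  [6] u=5 | in ⊤ | out ⊤ | prev − | push {1,4}
  [7] u=6 | in ⊤ | out ⊤ | prev ⊥ | push {}
  [8] u=7 | in ⊥ | out 0 | ==
  [9] u=1 | in ⊤ | out ⊤ | prev − | push {}
  [10] u=4 | in ⊤ | out ⊤ | ==

Converged values:
  [0] 0
  [1] ⊤
  [2] 0
  [3] −
  [4] ⊤
  [5] ⊤
  [6] ⊤
  [7] 0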